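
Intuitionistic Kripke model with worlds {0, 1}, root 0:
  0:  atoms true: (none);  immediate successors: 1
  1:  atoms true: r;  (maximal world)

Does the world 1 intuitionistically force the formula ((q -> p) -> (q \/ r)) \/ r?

1 ||- ((q -> p) -> (q \/ r)) \/ r via the disjunct (q -> p) -> (q \/ r).

Yes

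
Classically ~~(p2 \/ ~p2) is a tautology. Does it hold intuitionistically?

This is the double negation of excluded middle, which is intuitionistically derivable.
Assuming ~(p2 \/ ~p2): from p2 we'd get p2 \/ ~p2, so ~p2; but then p2 \/ ~p2 again — contradiction. Hence ~~(p2 \/ ~p2).

Yes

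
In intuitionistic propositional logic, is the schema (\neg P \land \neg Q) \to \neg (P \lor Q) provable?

Yes

This is a constructively valid De Morgan direction (conjunction of negations to negated disjunction), which is intuitionistically derivable.
If both \neg P and \neg Q hold at a world, no accessible world forces P or forces Q, so none forces P \lor Q.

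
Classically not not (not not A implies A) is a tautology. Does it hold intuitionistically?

Yes

This is the double negation of double-negation elimination, which is intuitionistically derivable.
By Glivenko's theorem the double negation of any classical propositional tautology is intuitionistically provable; not not A implies A is classically a tautology.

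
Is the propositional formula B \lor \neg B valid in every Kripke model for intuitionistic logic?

No

This is the law of excluded middle, which is not intuitionistically valid.
A Kripke countermodel: worlds w0, w1; order generated by w0 \le w1; atoms true at each world — w0:{}; w1:{B}.
w0 \nVdash B \lor \neg B: neither disjunct is forced at w0.
w0 lacks atom B, so w0 \nVdash B.
So the root w0 does not force the formula.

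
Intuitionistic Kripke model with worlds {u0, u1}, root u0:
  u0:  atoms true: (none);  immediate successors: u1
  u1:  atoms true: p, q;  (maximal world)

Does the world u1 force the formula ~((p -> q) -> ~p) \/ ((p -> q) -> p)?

Yes

u1 ||- ~((p -> q) -> ~p) \/ ((p -> q) -> p) via the disjunct ~((p -> q) -> ~p).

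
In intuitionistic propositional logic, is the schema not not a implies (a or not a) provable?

No

This is a variant of double-negation elimination (deriving excluded middle from double negation), which is not intuitionistically valid.
A Kripke countermodel: worlds 0, 1; order generated by 0 <= 1; atoms true at each world — 0:{}; 1:{a}.
0 does not force not not a implies (a or not a): already at 0 itself, 0 forces not not a but 0 does not force a or not a.
0 does not force a or not a: neither disjunct is forced at 0.
0 lacks atom a, so 0 does not force a.
So the root 0 does not force the formula.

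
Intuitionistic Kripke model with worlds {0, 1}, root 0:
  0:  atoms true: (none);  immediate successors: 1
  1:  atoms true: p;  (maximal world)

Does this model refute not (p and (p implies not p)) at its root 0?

0 forces not (p and (p implies not p)): no world accessible from 0 forces p and (p implies not p).
So the root 0 forces not (p and (p implies not p)); the model is not a countermodel.

No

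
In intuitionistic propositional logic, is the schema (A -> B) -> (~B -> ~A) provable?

This is the forward direction of contraposition, which is intuitionistically derivable.
Assume A -> B and ~B. If A held then B would follow, contradicting ~B; so ~A.

Yes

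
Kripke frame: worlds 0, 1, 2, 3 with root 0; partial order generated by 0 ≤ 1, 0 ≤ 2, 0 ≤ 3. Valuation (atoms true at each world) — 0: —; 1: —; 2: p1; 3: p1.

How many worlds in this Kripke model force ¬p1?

0: does not force it — 0 ⊮ ¬p1 since 2 is accessible from 0 and 2 ⊩ p1.
1: forces it.
2: does not force it — 2 ⊮ ¬p1 since 2 is accessible from 2 and 2 ⊩ p1.
3: does not force it — 3 ⊮ ¬p1 since 3 is accessible from 3 and 3 ⊩ p1.
Worlds forcing the formula: {1}.

1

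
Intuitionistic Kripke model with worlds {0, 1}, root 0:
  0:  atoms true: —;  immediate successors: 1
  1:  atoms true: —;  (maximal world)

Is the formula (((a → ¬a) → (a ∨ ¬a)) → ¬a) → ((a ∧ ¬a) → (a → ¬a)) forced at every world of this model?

0 ⊩ (((a → ¬a) → (a ∨ ¬a)) → ¬a) → ((a ∧ ¬a) → (a → ¬a)): every world accessible from 0 that forces ((a → ¬a) → (a ∨ ¬a)) → ¬a (namely 0, 1) also forces (a ∧ ¬a) → (a → ¬a).
Since the root 0 forces (((a → ¬a) → (a ∨ ¬a)) → ¬a) → ((a ∧ ¬a) → (a → ¬a)) and forcing is persistent (monotone upward), every world forces it.

Yes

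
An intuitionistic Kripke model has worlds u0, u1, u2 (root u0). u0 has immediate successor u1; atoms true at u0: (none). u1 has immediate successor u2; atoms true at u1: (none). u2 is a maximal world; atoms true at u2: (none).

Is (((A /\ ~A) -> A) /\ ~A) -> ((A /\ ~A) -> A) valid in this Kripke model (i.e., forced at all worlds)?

Yes

u0 ||- (((A /\ ~A) -> A) /\ ~A) -> ((A /\ ~A) -> A): every world accessible from u0 that forces ((A /\ ~A) -> A) /\ ~A (namely u0, u1, u2) also forces (A /\ ~A) -> A.
Since the root u0 forces (((A /\ ~A) -> A) /\ ~A) -> ((A /\ ~A) -> A) and forcing is persistent (monotone upward), every world forces it.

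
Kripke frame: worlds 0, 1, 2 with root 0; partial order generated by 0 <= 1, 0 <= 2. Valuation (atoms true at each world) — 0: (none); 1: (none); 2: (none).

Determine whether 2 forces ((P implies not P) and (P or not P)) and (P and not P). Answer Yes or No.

2 does not force ((P implies not P) and (P or not P)) and (P and not P) since 2 fails P and not P.

No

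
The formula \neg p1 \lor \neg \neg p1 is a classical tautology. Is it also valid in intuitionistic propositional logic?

This is the weak law of excluded middle, which is not intuitionistically valid.
A Kripke countermodel: worlds u0, u1, u2; order generated by u0 \le u1, u0 \le u2; atoms true at each world — u0:{}; u1:{p1}; u2:{}.
u0 \nVdash \neg p1 \lor \neg \neg p1: neither disjunct is forced at u0.
u0 \nVdash \neg p1 since u1 is accessible from u0 and u1 \Vdash p1.
So the root u0 does not force the formula.

No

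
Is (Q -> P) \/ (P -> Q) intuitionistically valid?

No

This is the Gödel–Dummett linearity axiom, which is not intuitionistically valid.
A Kripke countermodel: worlds w0, w1, w2; order generated by w0 <= w1, w0 <= w2; atoms true at each world — w0:{}; w1:{Q}; w2:{P}.
w0 ||-/- (Q -> P) \/ (P -> Q): neither disjunct is forced at w0.
w0 ||-/- Q -> P: at the accessible world w1, w1 ||- Q but w1 ||-/- P.
w1 lacks atom P, so w1 ||-/- P.
So the root w0 does not force the formula.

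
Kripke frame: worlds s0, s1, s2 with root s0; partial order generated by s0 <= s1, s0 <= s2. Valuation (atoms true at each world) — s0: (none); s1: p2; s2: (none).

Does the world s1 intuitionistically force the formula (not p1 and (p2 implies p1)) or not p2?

s1 does not force (not p1 and (p2 implies p1)) or not p2: neither disjunct is forced at s1.
s1 does not force not p1 and (p2 implies p1) since s1 fails p2 implies p1.

No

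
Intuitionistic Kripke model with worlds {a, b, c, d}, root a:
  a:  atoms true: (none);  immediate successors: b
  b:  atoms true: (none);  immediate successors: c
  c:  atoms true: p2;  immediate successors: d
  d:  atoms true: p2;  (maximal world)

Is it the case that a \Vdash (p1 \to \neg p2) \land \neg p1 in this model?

Yes

a \Vdash (p1 \to \neg p2) \land \neg p1 since a forces both conjuncts.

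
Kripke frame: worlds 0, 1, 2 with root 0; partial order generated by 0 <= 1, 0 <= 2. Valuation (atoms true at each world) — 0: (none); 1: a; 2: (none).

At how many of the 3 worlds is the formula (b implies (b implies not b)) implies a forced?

0: does not force it — 0 does not force (b implies (b implies not b)) implies a: already at 0 itself, 0 forces b implies (b implies not b) but 0 does not force a.
1: forces it.
2: does not force it.
Worlds forcing the formula: {1}.

1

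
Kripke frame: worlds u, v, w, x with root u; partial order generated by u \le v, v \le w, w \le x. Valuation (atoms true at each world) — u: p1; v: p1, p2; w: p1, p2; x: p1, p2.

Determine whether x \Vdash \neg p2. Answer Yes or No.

x \nVdash \neg p2 since x is accessible from x and x \Vdash p2.

No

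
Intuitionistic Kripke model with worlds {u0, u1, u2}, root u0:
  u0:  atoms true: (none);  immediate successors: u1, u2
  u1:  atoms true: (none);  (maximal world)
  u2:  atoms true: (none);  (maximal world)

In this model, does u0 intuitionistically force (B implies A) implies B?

u0 does not force (B implies A) implies B: already at u0 itself, u0 forces B implies A but u0 does not force B.
u0 lacks atom B, so u0 does not force B.

No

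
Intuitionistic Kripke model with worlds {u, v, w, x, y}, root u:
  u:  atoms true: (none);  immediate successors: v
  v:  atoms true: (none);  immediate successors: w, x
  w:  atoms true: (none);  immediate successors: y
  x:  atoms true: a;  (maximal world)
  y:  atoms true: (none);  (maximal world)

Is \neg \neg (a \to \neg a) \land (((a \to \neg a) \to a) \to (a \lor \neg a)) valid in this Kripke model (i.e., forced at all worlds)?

No

Not every world: u \nVdash \neg \neg (a \to \neg a) \land (((a \to \neg a) \to a) \to (a \lor \neg a)).
u \nVdash \neg \neg (a \to \neg a) \land (((a \to \neg a) \to a) \to (a \lor \neg a)) since u fails \neg \neg (a \to \neg a).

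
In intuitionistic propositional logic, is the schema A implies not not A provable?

This is double-negation introduction, which is intuitionistically derivable.
If a world forces A then every accessible world forces A (persistence), so none forces not A; hence not not A.

Yes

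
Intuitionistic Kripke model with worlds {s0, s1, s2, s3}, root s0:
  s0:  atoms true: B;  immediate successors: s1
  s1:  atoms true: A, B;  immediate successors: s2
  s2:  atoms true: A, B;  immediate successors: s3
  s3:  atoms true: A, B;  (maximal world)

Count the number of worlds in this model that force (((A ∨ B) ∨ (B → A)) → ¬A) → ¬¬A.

4

s0: forces it.
s1: forces it.
s2: forces it.
s3: forces it.
Worlds forcing the formula: {s0, s1, s2, s3}.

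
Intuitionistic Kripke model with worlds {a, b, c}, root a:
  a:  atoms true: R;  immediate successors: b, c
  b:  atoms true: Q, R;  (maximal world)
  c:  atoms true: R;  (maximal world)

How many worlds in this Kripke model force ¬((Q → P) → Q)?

a: does not force it — a ⊮ ¬((Q → P) → Q) since b is accessible from a and b ⊩ (Q → P) → Q.
b: does not force it — b ⊮ ¬((Q → P) → Q) since b is accessible from b and b ⊩ (Q → P) → Q.
c: forces it.
Worlds forcing the formula: {c}.

1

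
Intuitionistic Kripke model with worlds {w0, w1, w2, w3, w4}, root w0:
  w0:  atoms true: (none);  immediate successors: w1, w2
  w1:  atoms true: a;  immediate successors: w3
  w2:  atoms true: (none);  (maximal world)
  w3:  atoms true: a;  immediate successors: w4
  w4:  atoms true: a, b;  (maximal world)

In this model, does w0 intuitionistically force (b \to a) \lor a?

Yes

w0 \Vdash (b \to a) \lor a via the disjunct b \to a.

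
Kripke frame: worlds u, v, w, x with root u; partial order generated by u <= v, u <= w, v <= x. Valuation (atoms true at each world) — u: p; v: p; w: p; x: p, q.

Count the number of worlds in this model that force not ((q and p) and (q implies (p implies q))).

u: does not force it — u does not force not ((q and p) and (q implies (p implies q))) since x is accessible from u and x forces (q and p) and (q implies (p implies q)).
v: does not force it.
w: forces it.
x: does not force it.
Worlds forcing the formula: {w}.

1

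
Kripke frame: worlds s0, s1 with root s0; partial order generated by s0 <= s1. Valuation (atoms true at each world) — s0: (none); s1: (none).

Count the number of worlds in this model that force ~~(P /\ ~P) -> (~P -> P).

s0: forces it.
s1: forces it.
Worlds forcing the formula: {s0, s1}.

2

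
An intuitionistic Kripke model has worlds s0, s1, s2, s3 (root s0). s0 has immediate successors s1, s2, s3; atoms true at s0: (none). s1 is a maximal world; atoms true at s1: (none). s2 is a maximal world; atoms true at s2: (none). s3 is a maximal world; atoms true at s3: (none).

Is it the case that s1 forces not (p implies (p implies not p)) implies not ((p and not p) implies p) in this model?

Yes

s1 forces not (p implies (p implies not p)) implies not ((p and not p) implies p) vacuously: no world accessible from s1 forces the antecedent not (p implies (p implies not p)).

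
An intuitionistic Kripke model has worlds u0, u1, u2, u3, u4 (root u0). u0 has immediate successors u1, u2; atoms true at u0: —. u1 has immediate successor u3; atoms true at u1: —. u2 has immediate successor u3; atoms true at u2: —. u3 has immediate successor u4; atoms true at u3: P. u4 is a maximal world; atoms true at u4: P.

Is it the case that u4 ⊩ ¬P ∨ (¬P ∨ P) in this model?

u4 ⊩ ¬P ∨ (¬P ∨ P) via the disjunct ¬P ∨ P.

Yes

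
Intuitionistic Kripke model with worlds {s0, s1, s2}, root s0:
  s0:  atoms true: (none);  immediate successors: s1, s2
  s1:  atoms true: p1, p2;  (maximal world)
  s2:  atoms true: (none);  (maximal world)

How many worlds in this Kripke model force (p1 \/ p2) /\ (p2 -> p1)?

s0: does not force it — s0 ||-/- (p1 \/ p2) /\ (p2 -> p1) since s0 fails p1 \/ p2.
s1: forces it.
s2: does not force it.
Worlds forcing the formula: {s1}.

1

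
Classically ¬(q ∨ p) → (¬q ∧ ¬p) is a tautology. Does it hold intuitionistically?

Yes

This is a constructively valid De Morgan direction (negated disjunction to conjunction of negations), which is intuitionistically derivable.
From ¬(q ∨ p): if q held then q ∨ p would, contradiction — so ¬q; similarly ¬p.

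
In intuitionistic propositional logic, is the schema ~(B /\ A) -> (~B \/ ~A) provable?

No

This is the constructively invalid direction of De Morgan's law for conjunction, which is not intuitionistically valid.
A Kripke countermodel: worlds s0, s1, s2; order generated by s0 <= s1, s0 <= s2; atoms true at each world — s0:{}; s1:{B}; s2:{A}.
s0 ||-/- ~(B /\ A) -> (~B \/ ~A): already at s0 itself, s0 ||- ~(B /\ A) but s0 ||-/- ~B \/ ~A.
s0 ||-/- ~B \/ ~A: neither disjunct is forced at s0.
s0 ||-/- ~B since s1 is accessible from s0 and s1 ||- B.
So the root s0 does not force the formula.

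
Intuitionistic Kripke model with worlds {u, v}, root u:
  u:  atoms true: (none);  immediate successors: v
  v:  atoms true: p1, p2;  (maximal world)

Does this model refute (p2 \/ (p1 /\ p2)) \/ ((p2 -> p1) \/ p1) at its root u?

u ||- (p2 \/ (p1 /\ p2)) \/ ((p2 -> p1) \/ p1) via the disjunct (p2 -> p1) \/ p1.
So the root u forces (p2 \/ (p1 /\ p2)) \/ ((p2 -> p1) \/ p1); the model is not a countermodel.

No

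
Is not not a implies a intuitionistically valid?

No

This is double-negation elimination, which is not intuitionistically valid.
A Kripke countermodel: worlds u0, u1; order generated by u0 <= u1; atoms true at each world — u0:{}; u1:{a}.
u0 does not force not not a implies a: already at u0 itself, u0 forces not not a but u0 does not force a.
u0 lacks atom a, so u0 does not force a.
So the root u0 does not force the formula.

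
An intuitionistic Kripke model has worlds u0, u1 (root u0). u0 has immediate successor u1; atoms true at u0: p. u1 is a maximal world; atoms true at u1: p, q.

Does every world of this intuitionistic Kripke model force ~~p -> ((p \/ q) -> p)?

u0 ||- ~~p -> ((p \/ q) -> p): every world accessible from u0 that forces ~~p (namely u0, u1) also forces (p \/ q) -> p.
Since the root u0 forces ~~p -> ((p \/ q) -> p) and forcing is persistent (monotone upward), every world forces it.

Yes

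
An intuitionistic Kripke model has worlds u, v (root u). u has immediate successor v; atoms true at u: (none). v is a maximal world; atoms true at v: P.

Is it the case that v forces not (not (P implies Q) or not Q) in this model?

v does not force not (not (P implies Q) or not Q) since v is accessible from v and v forces not (P implies Q) or not Q.
v forces not (P implies Q) or not Q via the disjunct not (P implies Q).

No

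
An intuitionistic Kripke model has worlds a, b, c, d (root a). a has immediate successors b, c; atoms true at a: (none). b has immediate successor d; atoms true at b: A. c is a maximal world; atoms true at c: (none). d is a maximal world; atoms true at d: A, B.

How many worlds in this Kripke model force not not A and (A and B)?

a: does not force it — a does not force not not A and (A and B) since a fails not not A.
b: does not force it — b does not force not not A and (A and B) since b fails A and B.
c: does not force it — c does not force not not A and (A and B) since c fails not not A.
d: forces it.
Worlds forcing the formula: {d}.

1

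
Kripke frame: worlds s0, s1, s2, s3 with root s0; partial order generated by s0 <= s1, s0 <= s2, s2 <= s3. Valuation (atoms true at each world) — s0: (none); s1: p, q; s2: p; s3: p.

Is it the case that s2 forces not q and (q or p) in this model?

s2 forces not q and (q or p) since s2 forces both conjuncts.

Yes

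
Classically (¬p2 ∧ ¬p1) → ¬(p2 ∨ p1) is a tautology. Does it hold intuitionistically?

This is a constructively valid De Morgan direction (conjunction of negations to negated disjunction), which is intuitionistically derivable.
If both ¬p2 and ¬p1 hold at a world, no accessible world forces p2 or forces p1, so none forces p2 ∨ p1.

Yes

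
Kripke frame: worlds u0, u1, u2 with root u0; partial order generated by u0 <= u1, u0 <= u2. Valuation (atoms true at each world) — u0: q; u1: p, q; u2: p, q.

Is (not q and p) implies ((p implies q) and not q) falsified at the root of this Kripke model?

No

u0 forces (not q and p) implies ((p implies q) and not q) vacuously: no world accessible from u0 forces the antecedent not q and p.
So the root u0 forces (not q and p) implies ((p implies q) and not q); the model is not a countermodel.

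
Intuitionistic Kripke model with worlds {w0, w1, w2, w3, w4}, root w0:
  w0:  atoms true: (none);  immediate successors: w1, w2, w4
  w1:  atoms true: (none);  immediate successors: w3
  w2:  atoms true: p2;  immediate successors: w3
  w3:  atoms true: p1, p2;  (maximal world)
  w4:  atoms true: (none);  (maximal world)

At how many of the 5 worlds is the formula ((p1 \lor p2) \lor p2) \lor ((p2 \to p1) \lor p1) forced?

w0: does not force it — w0 \nVdash ((p1 \lor p2) \lor p2) \lor ((p2 \to p1) \lor p1): neither disjunct is forced at w0.
w1: forces it.
w2: forces it.
w3: forces it.
w4: forces it.
Worlds forcing the formula: {w1, w2, w3, w4}.

4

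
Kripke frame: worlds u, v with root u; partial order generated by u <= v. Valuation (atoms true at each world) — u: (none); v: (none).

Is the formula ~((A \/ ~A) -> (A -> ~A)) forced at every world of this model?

No

Not every world: u ||-/- ~((A \/ ~A) -> (A -> ~A)).
u ||-/- ~((A \/ ~A) -> (A -> ~A)) since u is accessible from u and u ||- (A \/ ~A) -> (A -> ~A).
u ||- (A \/ ~A) -> (A -> ~A): every world accessible from u that forces A \/ ~A (namely u, v) also forces A -> ~A.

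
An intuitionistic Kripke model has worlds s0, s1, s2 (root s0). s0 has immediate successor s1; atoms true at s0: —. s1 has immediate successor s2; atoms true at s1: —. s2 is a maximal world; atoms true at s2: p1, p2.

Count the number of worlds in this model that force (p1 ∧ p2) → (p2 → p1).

3

s0: forces it.
s1: forces it.
s2: forces it.
Worlds forcing the formula: {s0, s1, s2}.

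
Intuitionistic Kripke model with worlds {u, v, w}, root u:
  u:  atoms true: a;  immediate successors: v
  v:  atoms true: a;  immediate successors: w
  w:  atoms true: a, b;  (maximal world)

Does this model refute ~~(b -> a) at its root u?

No

u ||- ~~(b -> a): no world accessible from u forces ~(b -> a).
So the root u forces ~~(b -> a); the model is not a countermodel.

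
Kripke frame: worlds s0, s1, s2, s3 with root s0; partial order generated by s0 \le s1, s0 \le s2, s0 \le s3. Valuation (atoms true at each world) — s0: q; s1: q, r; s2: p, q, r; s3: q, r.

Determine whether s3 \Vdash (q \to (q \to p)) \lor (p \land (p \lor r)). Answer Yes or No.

No

s3 \nVdash (q \to (q \to p)) \lor (p \land (p \lor r)): neither disjunct is forced at s3.
s3 \nVdash q \to (q \to p): already at s3 itself, s3 \Vdash q but s3 \nVdash q \to p.
s3 \nVdash q \to p: already at s3 itself, s3 \Vdash q but s3 \nVdash p.
s3 lacks atom p, so s3 \nVdash p.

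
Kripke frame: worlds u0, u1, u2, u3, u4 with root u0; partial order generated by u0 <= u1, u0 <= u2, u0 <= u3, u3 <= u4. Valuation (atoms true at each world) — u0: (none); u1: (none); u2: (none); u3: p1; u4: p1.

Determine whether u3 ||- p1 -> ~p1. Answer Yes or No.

u3 ||-/- p1 -> ~p1: already at u3 itself, u3 ||- p1 but u3 ||-/- ~p1.
u3 ||-/- ~p1 since u3 is accessible from u3 and u3 ||- p1.

No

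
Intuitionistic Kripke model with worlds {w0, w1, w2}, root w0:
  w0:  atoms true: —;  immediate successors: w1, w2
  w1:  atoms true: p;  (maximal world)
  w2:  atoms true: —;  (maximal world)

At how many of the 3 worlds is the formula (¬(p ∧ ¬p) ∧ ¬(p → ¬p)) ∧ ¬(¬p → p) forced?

0

w0: does not force it — w0 ⊮ (¬(p ∧ ¬p) ∧ ¬(p → ¬p)) ∧ ¬(¬p → p) since w0 fails ¬(p ∧ ¬p) ∧ ¬(p → ¬p).
w1: does not force it — w1 ⊮ (¬(p ∧ ¬p) ∧ ¬(p → ¬p)) ∧ ¬(¬p → p) since w1 fails ¬(¬p → p).
w2: does not force it — w2 ⊮ (¬(p ∧ ¬p) ∧ ¬(p → ¬p)) ∧ ¬(¬p → p) since w2 fails ¬(p ∧ ¬p) ∧ ¬(p → ¬p).
Worlds forcing the formula: { }.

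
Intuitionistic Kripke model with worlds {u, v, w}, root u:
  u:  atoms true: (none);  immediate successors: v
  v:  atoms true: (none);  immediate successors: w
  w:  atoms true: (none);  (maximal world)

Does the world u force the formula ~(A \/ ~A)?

No

u ||-/- ~(A \/ ~A) since u is accessible from u and u ||- A \/ ~A.
u ||- A \/ ~A via the disjunct ~A.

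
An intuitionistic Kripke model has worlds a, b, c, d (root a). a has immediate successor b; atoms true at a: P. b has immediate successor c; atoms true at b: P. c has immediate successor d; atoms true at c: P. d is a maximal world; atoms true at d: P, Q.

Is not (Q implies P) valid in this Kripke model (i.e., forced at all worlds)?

Not every world: a does not force not (Q implies P).
a does not force not (Q implies P) since a is accessible from a and a forces Q implies P.
a forces Q implies P: every world accessible from a that forces Q (namely d) also forces P.

No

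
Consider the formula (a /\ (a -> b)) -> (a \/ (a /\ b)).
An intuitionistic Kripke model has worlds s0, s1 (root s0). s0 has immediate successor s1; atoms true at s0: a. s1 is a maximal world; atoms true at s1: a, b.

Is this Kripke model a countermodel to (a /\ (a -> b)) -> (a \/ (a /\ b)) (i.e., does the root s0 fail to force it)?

No

s0 ||- (a /\ (a -> b)) -> (a \/ (a /\ b)): every world accessible from s0 that forces a /\ (a -> b) (namely s1) also forces a \/ (a /\ b).
So the root s0 forces (a /\ (a -> b)) -> (a \/ (a /\ b)); the model is not a countermodel.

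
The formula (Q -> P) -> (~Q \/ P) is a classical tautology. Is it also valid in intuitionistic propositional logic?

This is the material-implication-as-disjunction principle, which is not intuitionistically valid.
A Kripke countermodel: worlds 0, 1; order generated by 0 <= 1; atoms true at each world — 0:{}; 1:{P,Q}.
0 ||-/- (Q -> P) -> (~Q \/ P): already at 0 itself, 0 ||- Q -> P but 0 ||-/- ~Q \/ P.
0 ||-/- ~Q \/ P: neither disjunct is forced at 0.
0 ||-/- ~Q since 1 is accessible from 0 and 1 ||- Q.
So the root 0 does not force the formula.

No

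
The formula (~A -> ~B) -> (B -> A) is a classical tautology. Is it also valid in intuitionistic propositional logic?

No

This is the converse of contraposition, which is not intuitionistically valid.
A Kripke countermodel: worlds s0, s1; order generated by s0 <= s1; atoms true at each world — s0:{B}; s1:{A,B}.
s0 ||-/- (~A -> ~B) -> (B -> A): already at s0 itself, s0 ||- ~A -> ~B but s0 ||-/- B -> A.
s0 ||-/- B -> A: already at s0 itself, s0 ||- B but s0 ||-/- A.
s0 lacks atom A, so s0 ||-/- A.
So the root s0 does not force the formula.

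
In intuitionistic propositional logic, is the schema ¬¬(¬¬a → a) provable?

Yes

This is the double negation of double-negation elimination, which is intuitionistically derivable.
By Glivenko's theorem the double negation of any classical propositional tautology is intuitionistically provable; ¬¬a → a is classically a tautology.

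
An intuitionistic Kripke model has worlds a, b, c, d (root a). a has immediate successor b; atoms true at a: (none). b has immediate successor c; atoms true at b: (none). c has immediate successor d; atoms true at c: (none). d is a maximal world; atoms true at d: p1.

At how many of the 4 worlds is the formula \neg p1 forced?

0

a: does not force it — a \nVdash \neg p1 since d is accessible from a and d \Vdash p1.
b: does not force it — b \nVdash \neg p1 since d is accessible from b and d \Vdash p1.
c: does not force it.
d: does not force it.
Worlds forcing the formula: { }.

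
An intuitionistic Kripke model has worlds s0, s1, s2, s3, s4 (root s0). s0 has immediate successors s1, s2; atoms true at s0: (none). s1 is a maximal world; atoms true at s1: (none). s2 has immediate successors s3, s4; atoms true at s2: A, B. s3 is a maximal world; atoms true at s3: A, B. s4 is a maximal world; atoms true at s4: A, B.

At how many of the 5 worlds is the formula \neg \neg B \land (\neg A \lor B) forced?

3

s0: does not force it — s0 \nVdash \neg \neg B \land (\neg A \lor B) since s0 fails \neg \neg B.
s1: does not force it.
s2: forces it.
s3: forces it.
s4: forces it.
Worlds forcing the formula: {s2, s3, s4}.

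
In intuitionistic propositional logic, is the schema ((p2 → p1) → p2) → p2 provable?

This is Peirce's law, which is not intuitionistically valid.
A Kripke countermodel: worlds u, v; order generated by u ≤ v; atoms true at each world — u:{}; v:{p2}.
u ⊮ ((p2 → p1) → p2) → p2: already at u itself, u ⊩ (p2 → p1) → p2 but u ⊮ p2.
u lacks atom p2, so u ⊮ p2.
So the root u does not force the formula.

No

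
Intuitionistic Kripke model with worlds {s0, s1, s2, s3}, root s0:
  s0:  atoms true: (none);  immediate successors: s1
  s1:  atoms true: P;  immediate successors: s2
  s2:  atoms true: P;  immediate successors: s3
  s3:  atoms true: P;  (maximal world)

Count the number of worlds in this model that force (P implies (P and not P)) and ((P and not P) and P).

s0: does not force it — s0 does not force (P implies (P and not P)) and ((P and not P) and P) since s0 fails P implies (P and not P).
s1: does not force it.
s2: does not force it.
s3: does not force it.
Worlds forcing the formula: { }.

0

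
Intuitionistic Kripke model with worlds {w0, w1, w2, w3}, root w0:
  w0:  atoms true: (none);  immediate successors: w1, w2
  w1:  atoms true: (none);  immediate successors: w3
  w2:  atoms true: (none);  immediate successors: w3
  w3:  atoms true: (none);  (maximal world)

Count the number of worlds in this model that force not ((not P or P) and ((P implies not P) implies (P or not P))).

w0: does not force it — w0 does not force not ((not P or P) and ((P implies not P) implies (P or not P))) since w0 is accessible from w0 and w0 forces (not P or P) and ((P implies not P) implies (P or not P)).
w1: does not force it — w1 does not force not ((not P or P) and ((P implies not P) implies (P or not P))) since w1 is accessible from w1 and w1 forces (not P or P) and ((P implies not P) implies (P or not P)).
w2: does not force it.
w3: does not force it.
Worlds forcing the formula: { }.

0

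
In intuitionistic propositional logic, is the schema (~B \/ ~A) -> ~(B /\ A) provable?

Yes

This is a constructively valid De Morgan direction (disjunction of negations to negated conjunction), which is intuitionistically derivable.
If ~B holds at a world then no accessible world forces B, hence none forces B /\ A; likewise for ~A.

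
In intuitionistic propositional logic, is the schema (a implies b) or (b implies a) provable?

No

This is the Gödel–Dummett linearity axiom, which is not intuitionistically valid.
A Kripke countermodel: worlds u, v, w; order generated by u <= v, u <= w; atoms true at each world — u:{}; v:{a}; w:{b}.
u does not force (a implies b) or (b implies a): neither disjunct is forced at u.
u does not force a implies b: at the accessible world v, v forces a but v does not force b.
v lacks atom b, so v does not force b.
So the root u does not force the formula.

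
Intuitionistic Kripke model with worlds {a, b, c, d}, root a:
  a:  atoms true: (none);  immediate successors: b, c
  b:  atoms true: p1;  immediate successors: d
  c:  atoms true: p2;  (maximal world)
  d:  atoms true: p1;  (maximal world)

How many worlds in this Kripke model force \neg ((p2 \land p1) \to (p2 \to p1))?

a: does not force it — a \nVdash \neg ((p2 \land p1) \to (p2 \to p1)) since a is accessible from a and a \Vdash (p2 \land p1) \to (p2 \to p1).
b: does not force it — b \nVdash \neg ((p2 \land p1) \to (p2 \to p1)) since b is accessible from b and b \Vdash (p2 \land p1) \to (p2 \to p1).
c: does not force it.
d: does not force it.
Worlds forcing the formula: { }.

0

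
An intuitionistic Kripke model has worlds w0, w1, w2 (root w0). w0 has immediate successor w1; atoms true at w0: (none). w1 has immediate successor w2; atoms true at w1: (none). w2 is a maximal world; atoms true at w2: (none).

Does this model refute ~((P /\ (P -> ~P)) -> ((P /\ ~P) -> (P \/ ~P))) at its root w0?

Yes

w0 ||-/- ~((P /\ (P -> ~P)) -> ((P /\ ~P) -> (P \/ ~P))) since w0 is accessible from w0 and w0 ||- (P /\ (P -> ~P)) -> ((P /\ ~P) -> (P \/ ~P)).
w0 ||- (P /\ (P -> ~P)) -> ((P /\ ~P) -> (P \/ ~P)) vacuously: no world accessible from w0 forces the antecedent P /\ (P -> ~P).
So the root w0 does not force ~((P /\ (P -> ~P)) -> ((P /\ ~P) -> (P \/ ~P))); the model is a countermodel.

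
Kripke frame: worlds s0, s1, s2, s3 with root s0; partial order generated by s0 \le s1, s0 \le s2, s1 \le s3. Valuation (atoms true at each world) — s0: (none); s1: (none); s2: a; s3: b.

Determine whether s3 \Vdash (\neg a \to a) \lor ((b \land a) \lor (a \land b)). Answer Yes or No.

s3 \nVdash (\neg a \to a) \lor ((b \land a) \lor (a \land b)): neither disjunct is forced at s3.
s3 \nVdash \neg a \to a: already at s3 itself, s3 \Vdash \neg a but s3 \nVdash a.
s3 lacks atom a, so s3 \nVdash a.

No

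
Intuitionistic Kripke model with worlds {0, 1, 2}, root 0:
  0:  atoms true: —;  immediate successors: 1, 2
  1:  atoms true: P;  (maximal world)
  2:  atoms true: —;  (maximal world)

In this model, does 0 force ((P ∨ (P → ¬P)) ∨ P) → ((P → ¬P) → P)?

No

0 ⊮ ((P ∨ (P → ¬P)) ∨ P) → ((P → ¬P) → P): at the accessible world 2, 2 ⊩ (P ∨ (P → ¬P)) ∨ P but 2 ⊮ (P → ¬P) → P.
2 ⊮ (P → ¬P) → P: already at 2 itself, 2 ⊩ P → ¬P but 2 ⊮ P.
2 lacks atom P, so 2 ⊮ P.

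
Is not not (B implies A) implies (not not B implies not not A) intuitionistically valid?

Yes

This is the distribution of double negation over implication, which is intuitionistically derivable.
Assume not not (B implies A) and not not B; suppose not A. Then B implies A would give not B (by contraposition), contradicting not not B; so not (B implies A), contradicting not not (B implies A). Hence not not A.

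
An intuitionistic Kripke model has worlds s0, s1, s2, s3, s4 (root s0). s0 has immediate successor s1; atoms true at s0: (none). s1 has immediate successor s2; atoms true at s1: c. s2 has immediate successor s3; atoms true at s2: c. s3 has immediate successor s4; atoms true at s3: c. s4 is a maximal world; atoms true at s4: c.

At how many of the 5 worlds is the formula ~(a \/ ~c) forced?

5

s0: forces it.
s1: forces it.
s2: forces it.
s3: forces it.
s4: forces it.
Worlds forcing the formula: {s0, s1, s2, s3, s4}.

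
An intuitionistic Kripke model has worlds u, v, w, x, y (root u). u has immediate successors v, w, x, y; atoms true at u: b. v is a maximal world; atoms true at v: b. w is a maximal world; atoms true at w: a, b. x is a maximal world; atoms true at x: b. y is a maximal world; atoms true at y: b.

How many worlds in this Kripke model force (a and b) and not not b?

u: does not force it — u does not force (a and b) and not not b since u fails a and b.
v: does not force it — v does not force (a and b) and not not b since v fails a and b.
w: forces it.
x: does not force it.
y: does not force it.
Worlds forcing the formula: {w}.

1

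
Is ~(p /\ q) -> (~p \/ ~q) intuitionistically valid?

No

This is the constructively invalid direction of De Morgan's law for conjunction, which is not intuitionistically valid.
A Kripke countermodel: worlds w0, w1, w2; order generated by w0 <= w1, w0 <= w2; atoms true at each world — w0:{}; w1:{p}; w2:{q}.
w0 ||-/- ~(p /\ q) -> (~p \/ ~q): already at w0 itself, w0 ||- ~(p /\ q) but w0 ||-/- ~p \/ ~q.
w0 ||-/- ~p \/ ~q: neither disjunct is forced at w0.
w0 ||-/- ~p since w1 is accessible from w0 and w1 ||- p.
So the root w0 does not force the formula.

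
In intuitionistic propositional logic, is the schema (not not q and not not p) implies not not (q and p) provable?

Yes

This is the distribution of double negation over conjunction, which is intuitionistically derivable.
Assume not not q, not not p, and not (q and p). From q we'd get not p (since q and p is refuted), contradicting not not p; so not q, contradicting not not q.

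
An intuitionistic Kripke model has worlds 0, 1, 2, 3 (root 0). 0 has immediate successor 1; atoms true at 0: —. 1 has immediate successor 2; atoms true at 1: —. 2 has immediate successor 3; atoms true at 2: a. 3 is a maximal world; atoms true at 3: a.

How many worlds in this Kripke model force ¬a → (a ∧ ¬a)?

4

0: forces it.
1: forces it.
2: forces it.
3: forces it.
Worlds forcing the formula: {0, 1, 2, 3}.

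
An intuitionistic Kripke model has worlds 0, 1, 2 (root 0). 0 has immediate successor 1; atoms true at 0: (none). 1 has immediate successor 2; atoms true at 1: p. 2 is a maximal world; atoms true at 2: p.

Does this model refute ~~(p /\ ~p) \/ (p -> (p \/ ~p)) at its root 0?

No

0 ||- ~~(p /\ ~p) \/ (p -> (p \/ ~p)) via the disjunct p -> (p \/ ~p).
So the root 0 forces ~~(p /\ ~p) \/ (p -> (p \/ ~p)); the model is not a countermodel.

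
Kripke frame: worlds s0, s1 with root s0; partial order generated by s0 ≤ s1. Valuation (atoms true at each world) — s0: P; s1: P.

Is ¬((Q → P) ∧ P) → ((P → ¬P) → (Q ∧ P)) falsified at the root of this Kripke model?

No

s0 ⊩ ¬((Q → P) ∧ P) → ((P → ¬P) → (Q ∧ P)) vacuously: no world accessible from s0 forces the antecedent ¬((Q → P) ∧ P).
So the root s0 forces ¬((Q → P) ∧ P) → ((P → ¬P) → (Q ∧ P)); the model is not a countermodel.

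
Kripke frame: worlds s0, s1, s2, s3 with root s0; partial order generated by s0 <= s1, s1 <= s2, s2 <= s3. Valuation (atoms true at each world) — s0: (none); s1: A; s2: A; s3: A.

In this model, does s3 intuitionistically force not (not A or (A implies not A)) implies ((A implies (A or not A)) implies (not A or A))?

Yes

s3 forces not (not A or (A implies not A)) implies ((A implies (A or not A)) implies (not A or A)): every world accessible from s3 that forces not (not A or (A implies not A)) (namely s3) also forces (A implies (A or not A)) implies (not A or A).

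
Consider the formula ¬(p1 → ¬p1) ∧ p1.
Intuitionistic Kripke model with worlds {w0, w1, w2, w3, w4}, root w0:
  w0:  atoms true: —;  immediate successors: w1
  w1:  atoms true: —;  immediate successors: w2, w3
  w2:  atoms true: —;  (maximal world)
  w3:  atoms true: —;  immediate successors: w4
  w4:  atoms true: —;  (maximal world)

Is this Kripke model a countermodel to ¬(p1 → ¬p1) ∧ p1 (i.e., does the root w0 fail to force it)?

Yes

w0 ⊮ ¬(p1 → ¬p1) ∧ p1 since w0 fails ¬(p1 → ¬p1).
So the root w0 does not force ¬(p1 → ¬p1) ∧ p1; the model is a countermodel.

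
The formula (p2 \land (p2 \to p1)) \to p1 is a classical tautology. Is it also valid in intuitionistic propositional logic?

Yes

This is modus ponens in implicational form, which is intuitionistically derivable.
If a world forces p2 and p2 \to p1, then applying the implication at that world (which is accessible from itself) gives p1.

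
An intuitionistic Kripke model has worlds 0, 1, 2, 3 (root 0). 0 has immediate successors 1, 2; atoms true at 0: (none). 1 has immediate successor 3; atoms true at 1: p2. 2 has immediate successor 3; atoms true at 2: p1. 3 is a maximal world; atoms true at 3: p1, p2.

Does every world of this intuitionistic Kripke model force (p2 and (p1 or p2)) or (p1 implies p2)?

No

Not every world: 0 does not force (p2 and (p1 or p2)) or (p1 implies p2).
0 does not force (p2 and (p1 or p2)) or (p1 implies p2): neither disjunct is forced at 0.
0 does not force p2 and (p1 or p2) since 0 fails p2.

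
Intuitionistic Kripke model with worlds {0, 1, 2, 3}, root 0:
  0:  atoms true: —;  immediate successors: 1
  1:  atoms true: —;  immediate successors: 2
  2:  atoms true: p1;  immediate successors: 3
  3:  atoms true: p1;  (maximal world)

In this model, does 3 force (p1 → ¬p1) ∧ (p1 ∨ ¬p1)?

No

3 ⊮ (p1 → ¬p1) ∧ (p1 ∨ ¬p1) since 3 fails p1 → ¬p1.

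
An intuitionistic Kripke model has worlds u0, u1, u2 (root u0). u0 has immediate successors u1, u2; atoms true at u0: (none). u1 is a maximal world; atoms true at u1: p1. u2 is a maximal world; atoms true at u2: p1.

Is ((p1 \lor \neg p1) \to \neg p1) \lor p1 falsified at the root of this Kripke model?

u0 \nVdash ((p1 \lor \neg p1) \to \neg p1) \lor p1: neither disjunct is forced at u0.
u0 \nVdash (p1 \lor \neg p1) \to \neg p1: at the accessible world u1, u1 \Vdash p1 \lor \neg p1 but u1 \nVdash \neg p1.
u1 \nVdash \neg p1 since u1 is accessible from u1 and u1 \Vdash p1.
So the root u0 does not force ((p1 \lor \neg p1) \to \neg p1) \lor p1; the model is a countermodel.

Yes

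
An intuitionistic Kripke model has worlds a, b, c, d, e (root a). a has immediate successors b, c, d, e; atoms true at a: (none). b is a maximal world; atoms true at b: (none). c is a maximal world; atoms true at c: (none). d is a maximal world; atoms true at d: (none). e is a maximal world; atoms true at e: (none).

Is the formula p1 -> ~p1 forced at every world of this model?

a ||- p1 -> ~p1 vacuously: no world accessible from a forces the antecedent p1.
Since the root a forces p1 -> ~p1 and forcing is persistent (monotone upward), every world forces it.

Yes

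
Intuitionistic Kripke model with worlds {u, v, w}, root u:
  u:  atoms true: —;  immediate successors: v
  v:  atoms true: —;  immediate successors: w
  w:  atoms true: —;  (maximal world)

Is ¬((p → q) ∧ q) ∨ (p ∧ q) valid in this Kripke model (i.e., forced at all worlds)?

Yes

u ⊩ ¬((p → q) ∧ q) ∨ (p ∧ q) via the disjunct ¬((p → q) ∧ q).
Since the root u forces ¬((p → q) ∧ q) ∨ (p ∧ q) and forcing is persistent (monotone upward), every world forces it.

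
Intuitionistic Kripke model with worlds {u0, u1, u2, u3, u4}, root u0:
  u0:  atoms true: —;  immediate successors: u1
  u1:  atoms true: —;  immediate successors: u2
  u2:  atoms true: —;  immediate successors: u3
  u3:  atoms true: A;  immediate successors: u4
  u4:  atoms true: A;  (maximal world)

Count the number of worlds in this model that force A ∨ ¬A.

2

u0: does not force it — u0 ⊮ A ∨ ¬A: neither disjunct is forced at u0.
u1: does not force it.
u2: does not force it.
u3: forces it.
u4: forces it.
Worlds forcing the formula: {u3, u4}.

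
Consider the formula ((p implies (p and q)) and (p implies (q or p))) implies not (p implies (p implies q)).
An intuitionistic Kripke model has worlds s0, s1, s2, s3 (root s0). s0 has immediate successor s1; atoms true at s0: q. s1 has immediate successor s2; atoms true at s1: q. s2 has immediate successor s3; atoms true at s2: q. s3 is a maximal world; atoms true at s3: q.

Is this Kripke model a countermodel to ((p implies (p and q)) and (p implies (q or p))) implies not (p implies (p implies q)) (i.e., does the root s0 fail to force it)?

Yes

s0 does not force ((p implies (p and q)) and (p implies (q or p))) implies not (p implies (p implies q)): already at s0 itself, s0 forces (p implies (p and q)) and (p implies (q or p)) but s0 does not force not (p implies (p implies q)).
s0 does not force not (p implies (p implies q)) since s0 is accessible from s0 and s0 forces p implies (p implies q).
s0 forces p implies (p implies q) vacuously: no world accessible from s0 forces the antecedent p.
So the root s0 does not force ((p implies (p and q)) and (p implies (q or p))) implies not (p implies (p implies q)); the model is a countermodel.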